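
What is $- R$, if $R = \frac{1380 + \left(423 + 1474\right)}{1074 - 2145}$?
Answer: $\frac{3277}{1071} \approx 3.0598$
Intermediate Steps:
$R = - \frac{3277}{1071}$ ($R = \frac{1380 + 1897}{-1071} = 3277 \left(- \frac{1}{1071}\right) = - \frac{3277}{1071} \approx -3.0598$)
$- R = \left(-1\right) \left(- \frac{3277}{1071}\right) = \frac{3277}{1071}$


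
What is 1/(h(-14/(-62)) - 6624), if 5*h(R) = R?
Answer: -155/1026713 ≈ -0.00015097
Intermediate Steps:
h(R) = R/5
1/(h(-14/(-62)) - 6624) = 1/((-14/(-62))/5 - 6624) = 1/((-14*(-1/62))/5 - 6624) = 1/((1/5)*(7/31) - 6624) = 1/(7/155 - 6624) = 1/(-1026713/155) = -155/1026713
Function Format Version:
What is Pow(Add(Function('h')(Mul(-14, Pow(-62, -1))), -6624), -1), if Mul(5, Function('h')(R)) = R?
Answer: Rational(-155, 1026713) ≈ -0.00015097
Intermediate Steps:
Function('h')(R) = Mul(Rational(1, 5), R)
Pow(Add(Function('h')(Mul(-14, Pow(-62, -1))), -6624), -1) = Pow(Add(Mul(Rational(1, 5), Mul(-14, Pow(-62, -1))), -6624), -1) = Pow(Add(Mul(Rational(1, 5), Mul(-14, Rational(-1, 62))), -6624), -1) = Pow(Add(Mul(Rational(1, 5), Rational(7, 31)), -6624), -1) = Pow(Add(Rational(7, 155), -6624), -1) = Pow(Rational(-1026713, 155), -1) = Rational(-155, 1026713)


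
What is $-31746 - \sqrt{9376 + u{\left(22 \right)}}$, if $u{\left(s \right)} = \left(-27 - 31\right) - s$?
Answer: $-31746 - 4 \sqrt{581} \approx -31842.0$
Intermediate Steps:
$u{\left(s \right)} = -58 - s$
$-31746 - \sqrt{9376 + u{\left(22 \right)}} = -31746 - \sqrt{9376 - 80} = -31746 - \sqrt{9296} = -31746 - 4 \sqrt{581}$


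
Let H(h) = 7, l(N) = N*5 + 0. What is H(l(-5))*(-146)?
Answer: -1022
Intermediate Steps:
l(N) = 5*N (l(N) = 5*N + 0 = 5*N)
H(l(-5))*(-146) = 7*(-146) = -1022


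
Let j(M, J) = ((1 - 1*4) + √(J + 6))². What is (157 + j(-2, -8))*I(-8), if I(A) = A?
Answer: -1312 + 48*I*√2 ≈ -1312.0 + 67.882*I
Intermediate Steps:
j(M, J) = (-3 + √(6 + J))² (j(M, J) = ((1 - 4) + √(6 + J))² = (-3 + √(6 + J))²)
(157 + j(-2, -8))*I(-8) = (157 + (-3 + √(6 - 8))²)*(-8) = (157 + (-3 + √(-2))²)*(-8) = (157 + (-3 + I*√2)²)*(-8) = -1256 - 8*(-3 + I*√2)²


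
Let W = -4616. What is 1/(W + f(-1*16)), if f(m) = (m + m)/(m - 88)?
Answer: -13/60004 ≈ -0.00021665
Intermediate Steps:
f(m) = 2*m/(-88 + m) (f(m) = (2*m)/(-88 + m) = 2*m/(-88 + m))
1/(W + f(-1*16)) = 1/(-4616 + 2*(-1*16)/(-88 - 1*16)) = 1/(-4616 + 2*(-16)/(-88 - 16)) = 1/(-4616 + 2*(-16)/(-104)) = 1/(-4616 + 2*(-16)*(-1/104)) = 1/(-4616 + 4/13) = 1/(-60004/13) = -13/60004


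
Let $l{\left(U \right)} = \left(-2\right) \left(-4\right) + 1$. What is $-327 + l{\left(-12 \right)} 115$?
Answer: $708$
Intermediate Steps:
$l{\left(U \right)} = 9$ ($l{\left(U \right)} = 8 + 1 = 9$)
$-327 + l{\left(-12 \right)} 115 = -327 + 9 \cdot 115 = -327 + 1035 = 708$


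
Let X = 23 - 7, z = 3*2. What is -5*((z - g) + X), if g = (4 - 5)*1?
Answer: -115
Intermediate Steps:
z = 6
g = -1 (g = -1*1 = -1)
X = 16
-5*((z - g) + X) = -5*((6 - 1*(-1)) + 16) = -5*((6 + 1) + 16) = -5*(7 + 16) = -5*23 = -115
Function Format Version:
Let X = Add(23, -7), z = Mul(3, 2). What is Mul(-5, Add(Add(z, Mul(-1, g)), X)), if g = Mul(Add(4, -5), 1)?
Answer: -115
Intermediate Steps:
z = 6
g = -1 (g = Mul(-1, 1) = -1)
X = 16
Mul(-5, Add(Add(z, Mul(-1, g)), X)) = Mul(-5, Add(Add(6, Mul(-1, -1)), 16)) = Mul(-5, Add(Add(6, 1), 16)) = Mul(-5, Add(7, 16)) = Mul(-5, 23) = -115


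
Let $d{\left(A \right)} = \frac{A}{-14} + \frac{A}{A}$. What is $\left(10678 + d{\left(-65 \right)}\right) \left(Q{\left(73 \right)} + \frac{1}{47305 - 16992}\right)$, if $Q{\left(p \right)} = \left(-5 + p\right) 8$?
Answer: $\frac{2466466622883}{424382} \approx 5.8119 \cdot 10^{6}$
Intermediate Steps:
$d{\left(A \right)} = 1 - \frac{A}{14}$ ($d{\left(A \right)} = A \left(- \frac{1}{14}\right) + 1 = - \frac{A}{14} + 1 = 1 - \frac{A}{14}$)
$Q{\left(p \right)} = -40 + 8 p$
$\left(10678 + d{\left(-65 \right)}\right) \left(Q{\left(73 \right)} + \frac{1}{47305 - 16992}\right) = \left(10678 + \left(1 - - \frac{65}{14}\right)\right) \left(\left(-40 + 8 \cdot 73\right) + \frac{1}{47305 - 16992}\right) = \left(10678 + \left(1 + \frac{65}{14}\right)\right) \left(\left(-40 + 584\right) + \frac{1}{30313}\right) = \left(10678 + \frac{79}{14}\right) \left(544 + \frac{1}{30313}\right) = \frac{149571}{14} \cdot \frac{16490273}{30313} = \frac{2466466622883}{424382}$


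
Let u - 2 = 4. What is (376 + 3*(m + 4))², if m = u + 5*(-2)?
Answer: 141376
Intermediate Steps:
u = 6 (u = 2 + 4 = 6)
m = -4 (m = 6 + 5*(-2) = 6 - 10 = -4)
(376 + 3*(m + 4))² = (376 + 3*(-4 + 4))² = (376 + 3*0)² = (376 + 0)² = 376² = 141376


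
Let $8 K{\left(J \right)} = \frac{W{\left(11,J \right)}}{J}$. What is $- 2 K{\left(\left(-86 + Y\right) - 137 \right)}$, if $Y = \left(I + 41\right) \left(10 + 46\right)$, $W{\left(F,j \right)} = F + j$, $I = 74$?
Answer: $- \frac{1557}{6217} \approx -0.25044$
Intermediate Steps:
$Y = 6440$ ($Y = \left(74 + 41\right) \left(10 + 46\right) = 115 \cdot 56 = 6440$)
$K{\left(J \right)} = \frac{11 + J}{8 J}$ ($K{\left(J \right)} = \frac{\left(11 + J\right) \frac{1}{J}}{8} = \frac{\frac{1}{J} \left(11 + J\right)}{8} = \frac{11 + J}{8 J}$)
$- 2 K{\left(\left(-86 + Y\right) - 137 \right)} = - 2 \frac{11 + \left(\left(-86 + 6440\right) - 137\right)}{8 \left(\left(-86 + 6440\right) - 137\right)} = - 2 \frac{11 + \left(6354 - 137\right)}{8 \left(6354 - 137\right)} = - 2 \frac{11 + 6217}{8 \cdot 6217} = - 2 \cdot \frac{1}{8} \cdot \frac{1}{6217} \cdot 6228 = \left(-2\right) \frac{1557}{12434} = - \frac{1557}{6217}$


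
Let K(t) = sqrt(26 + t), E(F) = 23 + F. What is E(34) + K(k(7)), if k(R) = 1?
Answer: 57 + 3*sqrt(3) ≈ 62.196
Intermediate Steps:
E(34) + K(k(7)) = (23 + 34) + sqrt(26 + 1) = 57 + sqrt(27) = 57 + 3*sqrt(3)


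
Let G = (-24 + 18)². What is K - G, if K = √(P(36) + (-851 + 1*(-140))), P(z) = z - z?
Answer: -36 + I*√991 ≈ -36.0 + 31.48*I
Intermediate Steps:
P(z) = 0
K = I*√991 (K = √(0 + (-851 + 1*(-140))) = √(0 + (-851 - 140)) = √(0 - 991) = √(-991) = I*√991 ≈ 31.48*I)
G = 36 (G = (-6)² = 36)
K - G = I*√991 - 1*36 = I*√991 - 36 = -36 + I*√991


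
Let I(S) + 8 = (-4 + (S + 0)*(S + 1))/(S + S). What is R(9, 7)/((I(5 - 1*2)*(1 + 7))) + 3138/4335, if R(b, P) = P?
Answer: 27403/46240 ≈ 0.59263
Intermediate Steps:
I(S) = -8 + (-4 + S*(1 + S))/(2*S) (I(S) = -8 + (-4 + (S + 0)*(S + 1))/(S + S) = -8 + (-4 + S*(1 + S))/((2*S)) = -8 + (-4 + S*(1 + S))*(1/(2*S)) = -8 + (-4 + S*(1 + S))/(2*S))
R(9, 7)/((I(5 - 1*2)*(1 + 7))) + 3138/4335 = 7/((((-4 + (5 - 1*2)*(-15 + (5 - 1*2)))/(2*(5 - 1*2)))*(1 + 7))) + 3138/4335 = 7/((((-4 + (5 - 2)*(-15 + (5 - 2)))/(2*(5 - 2)))*8)) + 3138*(1/4335) = 7/((((½)*(-4 + 3*(-15 + 3))/3)*8)) + 1046/1445 = 7/((((½)*(⅓)*(-4 + 3*(-12)))*8)) + 1046/1445 = 7/((((½)*(⅓)*(-4 - 36))*8)) + 1046/1445 = 7/((((½)*(⅓)*(-40))*8)) + 1046/1445 = 7/((-20/3*8)) + 1046/1445 = 7/(-160/3) + 1046/1445 = 7*(-3/160) + 1046/1445 = -21/160 + 1046/1445 = 27403/46240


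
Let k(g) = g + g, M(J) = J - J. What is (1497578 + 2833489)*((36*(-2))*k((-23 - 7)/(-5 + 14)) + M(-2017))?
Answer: 2078912160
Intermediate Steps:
M(J) = 0
k(g) = 2*g
(1497578 + 2833489)*((36*(-2))*k((-23 - 7)/(-5 + 14)) + M(-2017)) = (1497578 + 2833489)*((36*(-2))*(2*((-23 - 7)/(-5 + 14))) + 0) = 4331067*(-144*(-30/9) + 0) = 4331067*(-144*(-30*1/9) + 0) = 4331067*(-144*(-10)/3 + 0) = 4331067*(-72*(-20/3) + 0) = 4331067*(480 + 0) = 4331067*480 = 2078912160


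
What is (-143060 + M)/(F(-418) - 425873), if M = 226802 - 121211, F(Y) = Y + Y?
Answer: 37469/426709 ≈ 0.087809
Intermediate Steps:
F(Y) = 2*Y
M = 105591
(-143060 + M)/(F(-418) - 425873) = (-143060 + 105591)/(2*(-418) - 425873) = -37469/(-836 - 425873) = -37469/(-426709) = -37469*(-1/426709) = 37469/426709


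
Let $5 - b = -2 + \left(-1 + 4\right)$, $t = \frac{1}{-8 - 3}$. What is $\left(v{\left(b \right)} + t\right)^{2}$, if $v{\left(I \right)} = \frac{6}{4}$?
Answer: $\frac{961}{484} \approx 1.9855$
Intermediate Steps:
$t = - \frac{1}{11}$ ($t = \frac{1}{-11} = - \frac{1}{11} \approx -0.090909$)
$b = 4$ ($b = 5 - \left(-2 + \left(-1 + 4\right)\right) = 5 - \left(-2 + 3\right) = 5 - 1 = 4$)
$v{\left(I \right)} = \frac{3}{2}$ ($v{\left(I \right)} = 6 \cdot \frac{1}{4} = \frac{3}{2}$)
$\left(v{\left(b \right)} + t\right)^{2} = \left(\frac{3}{2} - \frac{1}{11}\right)^{2} = \left(\frac{31}{22}\right)^{2} = \frac{961}{484}$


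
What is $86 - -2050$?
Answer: $2136$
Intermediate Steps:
$86 - -2050 = 86 + 2050 = 2136$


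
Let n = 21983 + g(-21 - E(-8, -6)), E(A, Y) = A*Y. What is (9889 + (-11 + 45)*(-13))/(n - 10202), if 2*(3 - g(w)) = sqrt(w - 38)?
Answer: 445293792/555450731 + 18894*I*sqrt(107)/555450731 ≈ 0.80168 + 0.00035186*I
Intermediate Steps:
g(w) = 3 - sqrt(-38 + w)/2 (g(w) = 3 - sqrt(w - 38)/2 = 3 - sqrt(-38 + w)/2)
n = 21986 - I*sqrt(107)/2 (n = 21983 + (3 - sqrt(-38 + (-21 - (-8)*(-6)))/2) = 21983 + (3 - sqrt(-38 + (-21 - 1*48))/2) = 21983 + (3 - sqrt(-38 + (-21 - 48))/2) = 21983 + (3 - sqrt(-38 - 69)/2) = 21983 + (3 - I*sqrt(107)/2) = 21986 - I*sqrt(107)/2 ≈ 21986.0 - 5.172*I)
(9889 + (-11 + 45)*(-13))/(n - 10202) = (9889 + (-11 + 45)*(-13))/((21986 - I*sqrt(107)/2) - 10202) = (9889 + 34*(-13))/(11784 - I*sqrt(107)/2) = (9889 - 442)/(11784 - I*sqrt(107)/2) = 9447/(11784 - I*sqrt(107)/2)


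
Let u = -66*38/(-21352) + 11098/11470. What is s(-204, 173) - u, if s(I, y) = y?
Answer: 169771193/987530 ≈ 171.92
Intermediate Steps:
u = 1071497/987530 (u = -2508*(-1/21352) + 11098*(1/11470) = 627/5338 + 179/185 = 1071497/987530 ≈ 1.0850)
s(-204, 173) - u = 173 - 1*1071497/987530 = 173 - 1071497/987530 = 169771193/987530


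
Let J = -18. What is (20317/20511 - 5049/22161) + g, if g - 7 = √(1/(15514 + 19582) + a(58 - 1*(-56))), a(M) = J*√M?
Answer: 1176164965/151514757 + √(8774 - 5542781472*√114)/17548 ≈ 7.7627 + 13.863*I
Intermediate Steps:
a(M) = -18*√M
g = 7 + √(1/35096 - 18*√114) (g = 7 + √(1/(15514 + 19582) - 18*√(58 - 1*(-56))) = 7 + √(1/35096 - 18*√(58 + 56)) = 7 + √(1/35096 - 18*√114) ≈ 7.0 + 13.863*I)
(20317/20511 - 5049/22161) + g = (20317/20511 - 5049/22161) + (7 + √(8774 - 5542781472*√114)/17548) = (20317*(1/20511) - 5049*1/22161) + (7 + √(8774 - 5542781472*√114)/17548) = (20317/20511 - 1683/7387) + (7 + √(8774 - 5542781472*√114)/17548) = 115561666/151514757 + (7 + √(8774 - 5542781472*√114)/17548) = 1176164965/151514757 + √(8774 - 5542781472*√114)/17548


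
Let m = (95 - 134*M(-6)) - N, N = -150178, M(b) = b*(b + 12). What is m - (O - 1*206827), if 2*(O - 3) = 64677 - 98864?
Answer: 758029/2 ≈ 3.7901e+5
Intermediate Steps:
O = -34181/2 (O = 3 + (64677 - 98864)/2 = 3 + (½)*(-34187) = 3 - 34187/2 = -34181/2 ≈ -17091.)
M(b) = b*(12 + b)
m = 155097 (m = (95 - (-804)*(12 - 6)) - 1*(-150178) = (95 - (-804)*6) + 150178 = (95 - 134*(-36)) + 150178 = (95 + 4824) + 150178 = 4919 + 150178 = 155097)
m - (O - 1*206827) = 155097 - (-34181/2 - 1*206827) = 155097 - (-34181/2 - 206827) = 155097 - 1*(-447835/2) = 155097 + 447835/2 = 758029/2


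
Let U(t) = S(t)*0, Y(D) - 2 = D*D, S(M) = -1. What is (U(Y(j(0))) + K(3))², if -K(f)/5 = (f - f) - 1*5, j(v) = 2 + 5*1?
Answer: 625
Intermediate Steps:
j(v) = 7 (j(v) = 2 + 5 = 7)
Y(D) = 2 + D² (Y(D) = 2 + D*D = 2 + D²)
K(f) = 25 (K(f) = -5*((f - f) - 1*5) = -5*(0 - 5) = -5*(-5) = 25)
U(t) = 0 (U(t) = -1*0 = 0)
(U(Y(j(0))) + K(3))² = (0 + 25)² = 25² = 625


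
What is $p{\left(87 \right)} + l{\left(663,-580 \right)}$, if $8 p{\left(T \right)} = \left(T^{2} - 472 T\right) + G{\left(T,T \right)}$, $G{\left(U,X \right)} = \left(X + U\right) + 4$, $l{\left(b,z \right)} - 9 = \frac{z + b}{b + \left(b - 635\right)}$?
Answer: $- \frac{22971631}{5528} \approx -4155.5$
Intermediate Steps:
$l{\left(b,z \right)} = 9 + \frac{b + z}{-635 + 2 b}$ ($l{\left(b,z \right)} = 9 + \frac{z + b}{b + \left(b - 635\right)} = 9 + \frac{b + z}{b + \left(-635 + b\right)} = 9 + \frac{b + z}{-635 + 2 b}$)
$G{\left(U,X \right)} = 4 + U + X$ ($G{\left(U,X \right)} = \left(U + X\right) + 4 = 4 + U + X$)
$p{\left(T \right)} = \frac{1}{2} - \frac{235 T}{4} + \frac{T^{2}}{8}$ ($p{\left(T \right)} = \frac{\left(T^{2} - 472 T\right) + \left(4 + T + T\right)}{8} = \frac{\left(T^{2} - 472 T\right) + \left(4 + 2 T\right)}{8} = \frac{4 + T^{2} - 470 T}{8} = \frac{1}{2} - \frac{235 T}{4} + \frac{T^{2}}{8}$)
$p{\left(87 \right)} + l{\left(663,-580 \right)} = \left(\frac{1}{2} - \frac{20445}{4} + \frac{87^{2}}{8}\right) + \frac{-5715 - 580 + 19 \cdot 663}{-635 + 2 \cdot 663} = \left(\frac{1}{2} - \frac{20445}{4} + \frac{1}{8} \cdot 7569\right) + \frac{-5715 - 580 + 12597}{-635 + 1326} = \left(\frac{1}{2} - \frac{20445}{4} + \frac{7569}{8}\right) + \frac{1}{691} \cdot 6302 = - \frac{33317}{8} + \frac{1}{691} \cdot 6302 = - \frac{33317}{8} + \frac{6302}{691} = - \frac{22971631}{5528}$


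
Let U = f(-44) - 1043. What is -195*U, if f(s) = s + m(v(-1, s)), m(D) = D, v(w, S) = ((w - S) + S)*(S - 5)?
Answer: 202410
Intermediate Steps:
v(w, S) = w*(-5 + S)
f(s) = 5 (f(s) = s - (-5 + s) = s + (5 - s) = 5)
U = -1038 (U = 5 - 1043 = -1038)
-195*U = -195*(-1038) = 202410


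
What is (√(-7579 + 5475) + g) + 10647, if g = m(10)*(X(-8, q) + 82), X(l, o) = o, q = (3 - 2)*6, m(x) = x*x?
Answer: 19447 + 2*I*√526 ≈ 19447.0 + 45.869*I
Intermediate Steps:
m(x) = x²
q = 6 (q = 1*6 = 6)
g = 8800 (g = 10²*(6 + 82) = 100*88 = 8800)
(√(-7579 + 5475) + g) + 10647 = (√(-7579 + 5475) + 8800) + 10647 = (√(-2104) + 8800) + 10647 = (2*I*√526 + 8800) + 10647 = (8800 + 2*I*√526) + 10647 = 19447 + 2*I*√526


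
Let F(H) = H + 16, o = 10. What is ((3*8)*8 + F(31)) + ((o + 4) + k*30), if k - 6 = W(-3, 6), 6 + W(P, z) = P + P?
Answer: 73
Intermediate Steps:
W(P, z) = -6 + 2*P (W(P, z) = -6 + (P + P) = -6 + 2*P)
k = -6 (k = 6 + (-6 + 2*(-3)) = 6 + (-6 - 6) = 6 - 12 = -6)
F(H) = 16 + H
((3*8)*8 + F(31)) + ((o + 4) + k*30) = ((3*8)*8 + (16 + 31)) + ((10 + 4) - 6*30) = (24*8 + 47) + (14 - 180) = (192 + 47) - 166 = 239 - 166 = 73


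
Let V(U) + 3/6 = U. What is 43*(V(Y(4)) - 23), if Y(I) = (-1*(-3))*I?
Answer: -989/2 ≈ -494.50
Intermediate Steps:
Y(I) = 3*I
V(U) = -½ + U
43*(V(Y(4)) - 23) = 43*((-½ + 3*4) - 23) = 43*((-½ + 12) - 23) = 43*(23/2 - 23) = 43*(-23/2) = -989/2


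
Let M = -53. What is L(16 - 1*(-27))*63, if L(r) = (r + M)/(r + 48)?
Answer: -90/13 ≈ -6.9231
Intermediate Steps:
L(r) = (-53 + r)/(48 + r) (L(r) = (r - 53)/(r + 48) = (-53 + r)/(48 + r))
L(16 - 1*(-27))*63 = ((-53 + (16 - 1*(-27)))/(48 + (16 - 1*(-27))))*63 = ((-53 + (16 + 27))/(48 + (16 + 27)))*63 = ((-53 + 43)/(48 + 43))*63 = (-10/91)*63 = ((1/91)*(-10))*63 = -10/91*63 = -90/13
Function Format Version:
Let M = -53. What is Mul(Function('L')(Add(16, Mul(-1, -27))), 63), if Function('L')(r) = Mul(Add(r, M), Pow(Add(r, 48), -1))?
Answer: Rational(-90, 13) ≈ -6.9231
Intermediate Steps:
Function('L')(r) = Mul(Pow(Add(48, r), -1), Add(-53, r)) (Function('L')(r) = Mul(Add(r, -53), Pow(Add(r, 48), -1)) = Mul(Add(-53, r), Pow(Add(48, r), -1)) = Mul(Pow(Add(48, r), -1), Add(-53, r)))
Mul(Function('L')(Add(16, Mul(-1, -27))), 63) = Mul(Mul(Pow(Add(48, Add(16, Mul(-1, -27))), -1), Add(-53, Add(16, Mul(-1, -27)))), 63) = Mul(Mul(Pow(Add(48, Add(16, 27)), -1), Add(-53, Add(16, 27))), 63) = Mul(Mul(Pow(Add(48, 43), -1), Add(-53, 43)), 63) = Mul(Mul(Pow(91, -1), -10), 63) = Mul(Mul(Rational(1, 91), -10), 63) = Mul(Rational(-10, 91), 63) = Rational(-90, 13)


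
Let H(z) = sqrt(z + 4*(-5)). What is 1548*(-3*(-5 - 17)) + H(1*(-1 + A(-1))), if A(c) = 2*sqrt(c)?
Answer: 102168 + sqrt(-21 + 2*I) ≈ 1.0217e+5 + 4.5878*I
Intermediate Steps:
H(z) = sqrt(-20 + z) (H(z) = sqrt(z - 20) = sqrt(-20 + z))
1548*(-3*(-5 - 17)) + H(1*(-1 + A(-1))) = 1548*(-3*(-5 - 17)) + sqrt(-20 + 1*(-1 + 2*sqrt(-1))) = 1548*(-3*(-22)) + sqrt(-20 + 1*(-1 + 2*I)) = 1548*66 + sqrt(-20 + (-1 + 2*I)) = 102168 + sqrt(-21 + 2*I)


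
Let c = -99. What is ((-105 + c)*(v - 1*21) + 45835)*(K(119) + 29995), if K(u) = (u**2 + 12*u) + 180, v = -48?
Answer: 2741767004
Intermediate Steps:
K(u) = 180 + u**2 + 12*u
((-105 + c)*(v - 1*21) + 45835)*(K(119) + 29995) = ((-105 - 99)*(-48 - 1*21) + 45835)*((180 + 119**2 + 12*119) + 29995) = (-204*(-48 - 21) + 45835)*((180 + 14161 + 1428) + 29995) = (-204*(-69) + 45835)*(15769 + 29995) = (14076 + 45835)*45764 = 59911*45764 = 2741767004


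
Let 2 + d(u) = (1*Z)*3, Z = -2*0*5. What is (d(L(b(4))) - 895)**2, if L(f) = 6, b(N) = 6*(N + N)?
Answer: 804609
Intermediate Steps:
b(N) = 12*N (b(N) = 6*(2*N) = 12*N)
Z = 0 (Z = 0*5 = 0)
d(u) = -2 (d(u) = -2 + (1*0)*3 = -2 + 0*3 = -2 + 0 = -2)
(d(L(b(4))) - 895)**2 = (-2 - 895)**2 = (-897)**2 = 804609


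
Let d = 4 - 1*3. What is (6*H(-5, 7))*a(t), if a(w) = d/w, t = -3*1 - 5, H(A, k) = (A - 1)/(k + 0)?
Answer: 9/14 ≈ 0.64286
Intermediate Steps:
H(A, k) = (-1 + A)/k
t = -8 (t = -3 - 5 = -8)
d = 1 (d = 4 - 3 = 1)
a(w) = 1/w
(6*H(-5, 7))*a(t) = (6*((-1 - 5)/7))/(-8) = (6*((⅐)*(-6)))*(-⅛) = (6*(-6/7))*(-⅛) = -36/7*(-⅛) = 9/14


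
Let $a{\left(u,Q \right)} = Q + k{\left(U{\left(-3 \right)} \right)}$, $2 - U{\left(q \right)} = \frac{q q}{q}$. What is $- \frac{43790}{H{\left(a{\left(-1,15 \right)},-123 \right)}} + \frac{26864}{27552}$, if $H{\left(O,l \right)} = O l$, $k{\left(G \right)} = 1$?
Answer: $\frac{53327}{2296} \approx 23.226$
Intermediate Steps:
$U{\left(q \right)} = 2 - q$ ($U{\left(q \right)} = 2 - \frac{q q}{q} = 2 - \frac{q^{2}}{q} = 2 - q$)
$a{\left(u,Q \right)} = 1 + Q$ ($a{\left(u,Q \right)} = Q + 1 = 1 + Q$)
$- \frac{43790}{H{\left(a{\left(-1,15 \right)},-123 \right)}} + \frac{26864}{27552} = - \frac{43790}{\left(1 + 15\right) \left(-123\right)} + \frac{26864}{27552} = - \frac{43790}{16 \left(-123\right)} + 26864 \cdot \frac{1}{27552} = - \frac{43790}{-1968} + \frac{1679}{1722} = \left(-43790\right) \left(- \frac{1}{1968}\right) + \frac{1679}{1722} = \frac{21895}{984} + \frac{1679}{1722} = \frac{53327}{2296}$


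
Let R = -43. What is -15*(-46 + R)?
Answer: 1335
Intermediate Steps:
-15*(-46 + R) = -15*(-46 - 43) = -15*(-89) = 1335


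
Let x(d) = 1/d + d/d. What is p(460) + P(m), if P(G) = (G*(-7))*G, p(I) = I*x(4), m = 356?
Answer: -886577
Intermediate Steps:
x(d) = 1 + 1/d (x(d) = 1/d + 1 = 1 + 1/d)
p(I) = 5*I/4 (p(I) = I*((1 + 4)/4) = I*((¼)*5) = I*(5/4) = 5*I/4)
P(G) = -7*G² (P(G) = (-7*G)*G = -7*G²)
p(460) + P(m) = (5/4)*460 - 7*356² = 575 - 7*126736 = 575 - 887152 = -886577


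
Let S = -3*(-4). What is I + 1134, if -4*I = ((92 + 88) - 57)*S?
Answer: 765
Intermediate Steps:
S = 12
I = -369 (I = -((92 + 88) - 57)*12/4 = -(180 - 57)*12/4 = -123*12/4 = -¼*1476 = -369)
I + 1134 = -369 + 1134 = 765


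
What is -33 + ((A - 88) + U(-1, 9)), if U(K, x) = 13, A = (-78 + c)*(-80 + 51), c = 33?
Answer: 1197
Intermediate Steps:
A = 1305 (A = (-78 + 33)*(-80 + 51) = -45*(-29) = 1305)
-33 + ((A - 88) + U(-1, 9)) = -33 + ((1305 - 88) + 13) = -33 + (1217 + 13) = -33 + 1230 = 1197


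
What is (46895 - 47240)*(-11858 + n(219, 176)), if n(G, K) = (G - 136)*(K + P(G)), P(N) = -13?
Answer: -576495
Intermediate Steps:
n(G, K) = (-136 + G)*(-13 + K) (n(G, K) = (G - 136)*(K - 13) = (-136 + G)*(-13 + K))
(46895 - 47240)*(-11858 + n(219, 176)) = (46895 - 47240)*(-11858 + (1768 - 136*176 - 13*219 + 219*176)) = -345*(-11858 + (1768 - 23936 - 2847 + 38544)) = -345*(-11858 + 13529) = -345*1671 = -576495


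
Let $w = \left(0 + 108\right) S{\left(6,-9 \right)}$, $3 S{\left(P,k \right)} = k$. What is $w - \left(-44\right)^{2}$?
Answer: $-2260$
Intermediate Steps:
$S{\left(P,k \right)} = \frac{k}{3}$
$w = -324$ ($w = \left(0 + 108\right) \frac{1}{3} \left(-9\right) = 108 \left(-3\right) = -324$)
$w - \left(-44\right)^{2} = -324 - \left(-44\right)^{2} = -324 - 1936 = -2260$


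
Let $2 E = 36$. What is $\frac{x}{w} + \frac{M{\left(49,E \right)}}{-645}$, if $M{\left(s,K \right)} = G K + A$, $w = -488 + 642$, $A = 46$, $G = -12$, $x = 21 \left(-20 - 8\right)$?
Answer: $- \frac{5044}{1419} \approx -3.5546$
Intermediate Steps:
$x = -588$ ($x = 21 \left(-28\right) = -588$)
$E = 18$ ($E = \frac{1}{2} \cdot 36 = 18$)
$w = 154$
$M{\left(s,K \right)} = 46 - 12 K$ ($M{\left(s,K \right)} = - 12 K + 46 = 46 - 12 K$)
$\frac{x}{w} + \frac{M{\left(49,E \right)}}{-645} = - \frac{588}{154} + \frac{46 - 216}{-645} = \left(-588\right) \frac{1}{154} + \left(46 - 216\right) \left(- \frac{1}{645}\right) = - \frac{42}{11} - - \frac{34}{129} = - \frac{42}{11} + \frac{34}{129} = - \frac{5044}{1419}$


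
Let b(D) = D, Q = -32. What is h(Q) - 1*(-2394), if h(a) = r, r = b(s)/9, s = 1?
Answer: 21547/9 ≈ 2394.1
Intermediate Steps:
r = ⅑ (r = 1/9 = (⅑)*1 = ⅑ ≈ 0.11111)
h(a) = ⅑
h(Q) - 1*(-2394) = ⅑ - 1*(-2394) = ⅑ + 2394 = 21547/9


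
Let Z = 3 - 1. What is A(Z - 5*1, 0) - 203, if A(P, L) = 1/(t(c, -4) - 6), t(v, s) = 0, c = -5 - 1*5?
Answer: -1219/6 ≈ -203.17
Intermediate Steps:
Z = 2
c = -10 (c = -5 - 5 = -10)
A(P, L) = -1/6 (A(P, L) = 1/(0 - 6) = 1/(-6) = -1/6)
A(Z - 5*1, 0) - 203 = -1/6 - 203 = -1219/6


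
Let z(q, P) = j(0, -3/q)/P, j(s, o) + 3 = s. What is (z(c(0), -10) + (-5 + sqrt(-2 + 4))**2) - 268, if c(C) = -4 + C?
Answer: -2407/10 - 10*sqrt(2) ≈ -254.84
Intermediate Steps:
j(s, o) = -3 + s
z(q, P) = -3/P (z(q, P) = (-3 + 0)/P = -3/P)
(z(c(0), -10) + (-5 + sqrt(-2 + 4))**2) - 268 = (-3/(-10) + (-5 + sqrt(-2 + 4))**2) - 268 = (-3*(-1/10) + (-5 + sqrt(2))**2) - 268 = (3/10 + (-5 + sqrt(2))**2) - 268 = -2677/10 + (-5 + sqrt(2))**2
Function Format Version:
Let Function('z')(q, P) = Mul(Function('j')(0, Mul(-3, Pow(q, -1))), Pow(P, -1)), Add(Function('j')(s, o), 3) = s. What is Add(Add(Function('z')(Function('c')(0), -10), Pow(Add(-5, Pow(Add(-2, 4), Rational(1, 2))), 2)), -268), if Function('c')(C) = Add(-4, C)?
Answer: Add(Rational(-2407, 10), Mul(-10, Pow(2, Rational(1, 2)))) ≈ -254.84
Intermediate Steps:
Function('j')(s, o) = Add(-3, s)
Function('z')(q, P) = Mul(-3, Pow(P, -1)) (Function('z')(q, P) = Mul(Add(-3, 0), Pow(P, -1)) = Mul(-3, Pow(P, -1)))
Add(Add(Function('z')(Function('c')(0), -10), Pow(Add(-5, Pow(Add(-2, 4), Rational(1, 2))), 2)), -268) = Add(Add(Mul(-3, Pow(-10, -1)), Pow(Add(-5, Pow(Add(-2, 4), Rational(1, 2))), 2)), -268) = Add(Add(Mul(-3, Rational(-1, 10)), Pow(Add(-5, Pow(2, Rational(1, 2))), 2)), -268) = Add(Add(Rational(3, 10), Pow(Add(-5, Pow(2, Rational(1, 2))), 2)), -268) = Add(Rational(-2677, 10), Pow(Add(-5, Pow(2, Rational(1, 2))), 2))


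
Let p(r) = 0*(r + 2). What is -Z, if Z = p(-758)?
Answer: 0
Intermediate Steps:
p(r) = 0 (p(r) = 0*(2 + r) = 0)
Z = 0
-Z = -1*0 = 0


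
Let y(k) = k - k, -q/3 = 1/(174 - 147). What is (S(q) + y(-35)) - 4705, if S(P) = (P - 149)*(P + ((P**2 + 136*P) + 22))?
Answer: -4168045/729 ≈ -5717.5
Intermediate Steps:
q = -1/9 (q = -3/(174 - 147) = -3/27 = -3*1/27 = -1/9 ≈ -0.11111)
y(k) = 0
S(P) = (-149 + P)*(22 + P**2 + 137*P) (S(P) = (-149 + P)*(P + (22 + P**2 + 136*P)) = (-149 + P)*(22 + P**2 + 137*P))
(S(q) + y(-35)) - 4705 = ((-3278 + (-1/9)**3 - 20391*(-1/9) - 12*(-1/9)**2) + 0) - 4705 = ((-3278 - 1/729 + 6797/3 - 12*1/81) + 0) - 4705 = ((-3278 - 1/729 + 6797/3 - 4/27) + 0) - 4705 = (-738100/729 + 0) - 4705 = -738100/729 - 4705 = -4168045/729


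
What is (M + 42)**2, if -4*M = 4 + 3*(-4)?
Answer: 1936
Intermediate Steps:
M = 2 (M = -(4 + 3*(-4))/4 = -(4 - 12)/4 = -1/4*(-8) = 2)
(M + 42)**2 = (2 + 42)**2 = 44**2 = 1936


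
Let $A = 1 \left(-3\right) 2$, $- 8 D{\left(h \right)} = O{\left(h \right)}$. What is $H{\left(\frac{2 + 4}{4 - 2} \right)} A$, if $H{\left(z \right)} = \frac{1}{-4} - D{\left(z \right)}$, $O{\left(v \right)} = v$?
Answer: $- \frac{3}{4} \approx -0.75$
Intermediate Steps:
$D{\left(h \right)} = - \frac{h}{8}$
$A = -6$ ($A = \left(-3\right) 2 = -6$)
$H{\left(z \right)} = - \frac{1}{4} + \frac{z}{8}$ ($H{\left(z \right)} = \frac{1}{-4} - - \frac{z}{8} = - \frac{1}{4} + \frac{z}{8}$)
$H{\left(\frac{2 + 4}{4 - 2} \right)} A = \left(- \frac{1}{4} + \frac{\left(2 + 4\right) \frac{1}{4 - 2}}{8}\right) \left(-6\right) = \left(- \frac{1}{4} + \frac{6 \cdot \frac{1}{2}}{8}\right) \left(-6\right) = \left(- \frac{1}{4} + \frac{1}{8} \cdot 3\right) \left(-6\right) = \left(- \frac{1}{4} + \frac{3}{8}\right) \left(-6\right) = \frac{1}{8} \left(-6\right) = - \frac{3}{4}$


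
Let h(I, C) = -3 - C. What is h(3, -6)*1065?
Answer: 3195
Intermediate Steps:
h(3, -6)*1065 = (-3 - 1*(-6))*1065 = (-3 + 6)*1065 = 3*1065 = 3195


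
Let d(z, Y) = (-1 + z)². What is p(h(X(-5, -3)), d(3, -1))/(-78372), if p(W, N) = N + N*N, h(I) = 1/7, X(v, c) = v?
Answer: -5/19593 ≈ -0.00025519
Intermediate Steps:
h(I) = ⅐
p(W, N) = N + N²
p(h(X(-5, -3)), d(3, -1))/(-78372) = ((-1 + 3)²*(1 + (-1 + 3)²))/(-78372) = (2²*(1 + 2²))*(-1/78372) = (4*(1 + 4))*(-1/78372) = (4*5)*(-1/78372) = 20*(-1/78372) = -5/19593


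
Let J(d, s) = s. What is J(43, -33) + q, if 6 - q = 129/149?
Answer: -4152/149 ≈ -27.866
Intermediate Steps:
q = 765/149 (q = 6 - 129/149 = 765/149 ≈ 5.1342)
J(43, -33) + q = -33 + 765/149 = -4152/149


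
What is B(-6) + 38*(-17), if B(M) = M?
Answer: -652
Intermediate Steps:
B(-6) + 38*(-17) = -6 + 38*(-17) = -6 - 646 = -652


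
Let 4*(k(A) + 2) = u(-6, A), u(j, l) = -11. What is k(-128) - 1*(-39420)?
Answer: 157661/4 ≈ 39415.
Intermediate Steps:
k(A) = -19/4 (k(A) = -2 + (1/4)*(-11) = -2 - 11/4 = -19/4)
k(-128) - 1*(-39420) = -19/4 - 1*(-39420) = -19/4 + 39420 = 157661/4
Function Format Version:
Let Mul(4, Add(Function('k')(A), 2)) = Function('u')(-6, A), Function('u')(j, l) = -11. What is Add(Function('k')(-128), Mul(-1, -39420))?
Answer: Rational(157661, 4) ≈ 39415.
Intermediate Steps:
Function('k')(A) = Rational(-19, 4) (Function('k')(A) = Add(-2, Mul(Rational(1, 4), -11)) = Add(-2, Rational(-11, 4)) = Rational(-19, 4))
Add(Function('k')(-128), Mul(-1, -39420)) = Add(Rational(-19, 4), Mul(-1, -39420)) = Add(Rational(-19, 4), 39420) = Rational(157661, 4)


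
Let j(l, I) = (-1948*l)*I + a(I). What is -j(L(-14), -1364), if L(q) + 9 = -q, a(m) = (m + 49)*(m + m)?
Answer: -16872680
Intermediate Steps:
a(m) = 2*m*(49 + m) (a(m) = (49 + m)*(2*m) = 2*m*(49 + m))
L(q) = -9 - q
j(l, I) = -1948*I*l + 2*I*(49 + I) (j(l, I) = (-1948*l)*I + 2*I*(49 + I) = -1948*I*l + 2*I*(49 + I))
-j(L(-14), -1364) = -2*(-1364)*(49 - 1364 - 974*(-9 - 1*(-14))) = -2*(-1364)*(49 - 1364 - 974*(-9 + 14)) = -2*(-1364)*(49 - 1364 - 974*5) = -2*(-1364)*(49 - 1364 - 4870) = -2*(-1364)*(-6185) = -1*16872680 = -16872680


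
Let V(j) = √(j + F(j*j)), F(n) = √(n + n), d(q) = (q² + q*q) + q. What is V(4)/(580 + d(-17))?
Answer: 2*√(1 + √2)/1141 ≈ 0.0027235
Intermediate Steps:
d(q) = q + 2*q² (d(q) = (q² + q²) + q = 2*q² + q = q + 2*q²)
F(n) = √2*√n (F(n) = √(2*n) = √2*√n)
V(j) = √(j + √2*√(j²)) (V(j) = √(j + √2*√(j*j)) = √(j + √2*√(j²)))
V(4)/(580 + d(-17)) = √(4 + √2*√(4²))/(580 - 17*(1 + 2*(-17))) = √(4 + √2*√16)/(580 - 17*(1 - 34)) = √(4 + √2*4)/(580 - 17*(-33)) = √(4 + 4*√2)/(580 + 561) = √(4 + 4*√2)/1141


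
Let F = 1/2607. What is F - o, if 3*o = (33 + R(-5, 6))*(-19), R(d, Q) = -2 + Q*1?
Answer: 203636/869 ≈ 234.33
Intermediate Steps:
F = 1/2607 ≈ 0.00038358
R(d, Q) = -2 + Q
o = -703/3 (o = ((33 + (-2 + 6))*(-19))/3 = ((33 + 4)*(-19))/3 = (37*(-19))/3 = (1/3)*(-703) = -703/3 ≈ -234.33)
F - o = 1/2607 - 1*(-703/3) = 1/2607 + 703/3 = 203636/869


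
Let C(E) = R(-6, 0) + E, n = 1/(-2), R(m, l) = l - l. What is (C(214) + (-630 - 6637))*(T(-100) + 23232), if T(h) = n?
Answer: -327703539/2 ≈ -1.6385e+8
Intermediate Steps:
R(m, l) = 0
n = -½ ≈ -0.50000
T(h) = -½
C(E) = E (C(E) = 0 + E = E)
(C(214) + (-630 - 6637))*(T(-100) + 23232) = (214 + (-630 - 6637))*(-½ + 23232) = (214 - 7267)*(46463/2) = -7053*46463/2 = -327703539/2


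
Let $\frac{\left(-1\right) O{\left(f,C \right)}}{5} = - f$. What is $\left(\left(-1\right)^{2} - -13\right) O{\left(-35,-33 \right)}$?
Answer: $-2450$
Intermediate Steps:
$O{\left(f,C \right)} = 5 f$ ($O{\left(f,C \right)} = - 5 \left(- f\right) = 5 f$)
$\left(\left(-1\right)^{2} - -13\right) O{\left(-35,-33 \right)} = \left(\left(-1\right)^{2} - -13\right) 5 \left(-35\right) = \left(1 + 13\right) \left(-175\right) = 14 \left(-175\right) = -2450$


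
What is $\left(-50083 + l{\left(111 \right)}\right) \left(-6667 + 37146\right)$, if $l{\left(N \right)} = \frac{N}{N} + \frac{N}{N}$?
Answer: $-1526418799$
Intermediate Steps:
$l{\left(N \right)} = 2$ ($l{\left(N \right)} = 1 + 1 = 2$)
$\left(-50083 + l{\left(111 \right)}\right) \left(-6667 + 37146\right) = \left(-50083 + 2\right) \left(-6667 + 37146\right) = \left(-50081\right) 30479 = -1526418799$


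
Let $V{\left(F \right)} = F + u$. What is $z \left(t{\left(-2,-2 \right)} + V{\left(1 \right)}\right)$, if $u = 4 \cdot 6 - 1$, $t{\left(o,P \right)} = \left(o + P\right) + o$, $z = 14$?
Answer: $252$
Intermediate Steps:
$t{\left(o,P \right)} = P + 2 o$ ($t{\left(o,P \right)} = \left(P + o\right) + o = P + 2 o$)
$u = 23$ ($u = 24 - 1 = 23$)
$V{\left(F \right)} = 23 + F$ ($V{\left(F \right)} = F + 23 = 23 + F$)
$z \left(t{\left(-2,-2 \right)} + V{\left(1 \right)}\right) = 14 \left(\left(-2 + 2 \left(-2\right)\right) + \left(23 + 1\right)\right) = 14 \left(\left(-2 - 4\right) + 24\right) = 14 \left(-6 + 24\right) = 14 \cdot 18 = 252$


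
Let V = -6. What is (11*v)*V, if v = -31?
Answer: 2046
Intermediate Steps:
(11*v)*V = (11*(-31))*(-6) = -341*(-6) = 2046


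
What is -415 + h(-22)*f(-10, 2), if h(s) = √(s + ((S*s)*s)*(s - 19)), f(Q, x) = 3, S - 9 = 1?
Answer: -415 + 3*I*√198462 ≈ -415.0 + 1336.5*I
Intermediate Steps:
S = 10 (S = 9 + 1 = 10)
h(s) = √(s + 10*s²*(-19 + s)) (h(s) = √(s + ((10*s)*s)*(s - 19)) = √(s + (10*s²)*(-19 + s)) = √(s + 10*s²*(-19 + s)))
-415 + h(-22)*f(-10, 2) = -415 + √(-22*(1 - 190*(-22) + 10*(-22)²))*3 = -415 + √(-22*(1 + 4180 + 10*484))*3 = -415 + √(-22*(1 + 4180 + 4840))*3 = -415 + √(-22*9021)*3 = -415 + √(-198462)*3 = -415 + (I*√198462)*3 = -415 + 3*I*√198462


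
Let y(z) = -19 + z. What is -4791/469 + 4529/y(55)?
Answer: 1951625/16884 ≈ 115.59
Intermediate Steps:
-4791/469 + 4529/y(55) = -4791/469 + 4529/(-19 + 55) = -4791*1/469 + 4529/36 = -4791/469 + 4529*(1/36) = -4791/469 + 4529/36 = 1951625/16884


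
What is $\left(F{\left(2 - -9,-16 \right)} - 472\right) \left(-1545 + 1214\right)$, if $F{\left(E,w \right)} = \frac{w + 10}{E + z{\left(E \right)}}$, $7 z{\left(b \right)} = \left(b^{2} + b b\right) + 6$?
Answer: $\frac{50789302}{325} \approx 1.5627 \cdot 10^{5}$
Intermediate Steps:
$z{\left(b \right)} = \frac{6}{7} + \frac{2 b^{2}}{7}$ ($z{\left(b \right)} = \frac{\left(b^{2} + b b\right) + 6}{7} = \frac{\left(b^{2} + b^{2}\right) + 6}{7} = \frac{2 b^{2} + 6}{7} = \frac{6 + 2 b^{2}}{7} = \frac{6}{7} + \frac{2 b^{2}}{7}$)
$F{\left(E,w \right)} = \frac{10 + w}{\frac{6}{7} + E + \frac{2 E^{2}}{7}}$ ($F{\left(E,w \right)} = \frac{w + 10}{E + \left(\frac{6}{7} + \frac{2 E^{2}}{7}\right)} = \frac{10 + w}{\frac{6}{7} + E + \frac{2 E^{2}}{7}}$)
$\left(F{\left(2 - -9,-16 \right)} - 472\right) \left(-1545 + 1214\right) = \left(\frac{7 \left(10 - 16\right)}{6 + 2 \left(2 - -9\right)^{2} + 7 \left(2 - -9\right)} - 472\right) \left(-1545 + 1214\right) = \left(7 \frac{1}{6 + 2 \left(2 + 9\right)^{2} + 7 \left(2 + 9\right)} \left(-6\right) - 472\right) \left(-331\right) = \left(7 \frac{1}{6 + 2 \cdot 11^{2} + 7 \cdot 11} \left(-6\right) - 472\right) \left(-331\right) = \left(7 \frac{1}{6 + 2 \cdot 121 + 77} \left(-6\right) - 472\right) \left(-331\right) = \left(7 \frac{1}{6 + 242 + 77} \left(-6\right) - 472\right) \left(-331\right) = \left(7 \cdot \frac{1}{325} \left(-6\right) - 472\right) \left(-331\right) = \left(- \frac{42}{325} - 472\right) \left(-331\right) = \left(- \frac{153442}{325}\right) \left(-331\right) = \frac{50789302}{325}$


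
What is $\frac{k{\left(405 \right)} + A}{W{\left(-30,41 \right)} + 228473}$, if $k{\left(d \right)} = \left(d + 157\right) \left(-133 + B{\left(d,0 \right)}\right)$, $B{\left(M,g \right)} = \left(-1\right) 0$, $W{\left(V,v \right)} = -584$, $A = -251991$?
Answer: $- \frac{326737}{227889} \approx -1.4338$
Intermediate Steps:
$B{\left(M,g \right)} = 0$
$k{\left(d \right)} = -20881 - 133 d$ ($k{\left(d \right)} = \left(d + 157\right) \left(-133 + 0\right) = \left(157 + d\right) \left(-133\right) = -20881 - 133 d$)
$\frac{k{\left(405 \right)} + A}{W{\left(-30,41 \right)} + 228473} = \frac{\left(-20881 - 53865\right) - 251991}{-584 + 228473} = \frac{\left(-20881 - 53865\right) - 251991}{227889} = \left(-74746 - 251991\right) \frac{1}{227889} = \left(-326737\right) \frac{1}{227889} = - \frac{326737}{227889}$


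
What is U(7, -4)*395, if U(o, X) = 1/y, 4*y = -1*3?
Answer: -1580/3 ≈ -526.67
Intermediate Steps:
y = -3/4 (y = (-1*3)/4 = (1/4)*(-3) = -3/4 ≈ -0.75000)
U(o, X) = -4/3 (U(o, X) = 1/(-3/4) = -4/3)
U(7, -4)*395 = -4/3*395 = -1580/3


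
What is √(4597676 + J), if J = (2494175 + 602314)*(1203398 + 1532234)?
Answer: 2*√2117714748431 ≈ 2.9105e+6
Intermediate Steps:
J = 8470854396048 (J = 3096489*2735632 = 8470854396048)
√(4597676 + J) = √(4597676 + 8470854396048) = √8470858993724 = 2*√2117714748431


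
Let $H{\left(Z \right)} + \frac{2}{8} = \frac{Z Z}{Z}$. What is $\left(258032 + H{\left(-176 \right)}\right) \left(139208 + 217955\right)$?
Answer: $\frac{368386132949}{4} \approx 9.2097 \cdot 10^{10}$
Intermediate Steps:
$H{\left(Z \right)} = - \frac{1}{4} + Z$ ($H{\left(Z \right)} = - \frac{1}{4} + \frac{Z Z}{Z} = - \frac{1}{4} + \frac{Z^{2}}{Z} = - \frac{1}{4} + Z$)
$\left(258032 + H{\left(-176 \right)}\right) \left(139208 + 217955\right) = \left(258032 - \frac{705}{4}\right) \left(139208 + 217955\right) = \left(258032 - \frac{705}{4}\right) 357163 = \frac{1031423}{4} \cdot 357163 = \frac{368386132949}{4}$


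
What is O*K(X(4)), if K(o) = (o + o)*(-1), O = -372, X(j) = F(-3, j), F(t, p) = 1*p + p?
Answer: 5952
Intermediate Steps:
F(t, p) = 2*p (F(t, p) = p + p = 2*p)
X(j) = 2*j
K(o) = -2*o (K(o) = (2*o)*(-1) = -2*o)
O*K(X(4)) = -(-744)*2*4 = -(-744)*8 = -372*(-16) = 5952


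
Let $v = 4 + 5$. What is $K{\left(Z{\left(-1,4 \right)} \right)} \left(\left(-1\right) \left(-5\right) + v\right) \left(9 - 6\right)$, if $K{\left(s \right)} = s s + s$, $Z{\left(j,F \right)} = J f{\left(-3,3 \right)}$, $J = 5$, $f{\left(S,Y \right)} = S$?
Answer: $8820$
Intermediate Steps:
$v = 9$
$Z{\left(j,F \right)} = -15$ ($Z{\left(j,F \right)} = 5 \left(-3\right) = -15$)
$K{\left(s \right)} = s + s^{2}$ ($K{\left(s \right)} = s^{2} + s = s + s^{2}$)
$K{\left(Z{\left(-1,4 \right)} \right)} \left(\left(-1\right) \left(-5\right) + v\right) \left(9 - 6\right) = - 15 \left(1 - 15\right) \left(\left(-1\right) \left(-5\right) + 9\right) \left(9 - 6\right) = \left(-15\right) \left(-14\right) \left(5 + 9\right) 3 = 210 \cdot 14 \cdot 3 = 210 \cdot 42 = 8820$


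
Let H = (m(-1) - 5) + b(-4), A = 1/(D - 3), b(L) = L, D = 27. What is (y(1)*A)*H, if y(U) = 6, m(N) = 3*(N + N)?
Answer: -15/4 ≈ -3.7500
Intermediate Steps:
m(N) = 6*N (m(N) = 3*(2*N) = 6*N)
A = 1/24 (A = 1/(27 - 3) = 1/24 ≈ 0.041667)
H = -15 (H = (6*(-1) - 5) - 4 = (-6 - 5) - 4 = -11 - 4 = -15)
(y(1)*A)*H = (6*(1/24))*(-15) = (¼)*(-15) = -15/4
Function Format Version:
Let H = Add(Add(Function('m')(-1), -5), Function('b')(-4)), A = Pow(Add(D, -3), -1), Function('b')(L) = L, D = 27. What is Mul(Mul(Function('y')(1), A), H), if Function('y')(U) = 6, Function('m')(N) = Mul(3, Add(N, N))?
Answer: Rational(-15, 4) ≈ -3.7500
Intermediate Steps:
Function('m')(N) = Mul(6, N) (Function('m')(N) = Mul(3, Mul(2, N)) = Mul(6, N))
A = Rational(1, 24) (A = Pow(Add(27, -3), -1) = Pow(24, -1) = Rational(1, 24) ≈ 0.041667)
H = -15 (H = Add(Add(Mul(6, -1), -5), -4) = Add(Add(-6, -5), -4) = Add(-11, -4) = -15)
Mul(Mul(Function('y')(1), A), H) = Mul(Mul(6, Rational(1, 24)), -15) = Mul(Rational(1, 4), -15) = Rational(-15, 4)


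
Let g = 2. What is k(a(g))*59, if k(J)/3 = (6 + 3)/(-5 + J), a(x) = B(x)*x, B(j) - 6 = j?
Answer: 1593/11 ≈ 144.82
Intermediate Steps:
B(j) = 6 + j
a(x) = x*(6 + x) (a(x) = (6 + x)*x = x*(6 + x))
k(J) = 27/(-5 + J) (k(J) = 3*((6 + 3)/(-5 + J)) = 3*(9/(-5 + J)) = 27/(-5 + J))
k(a(g))*59 = (27/(-5 + 2*(6 + 2)))*59 = (27/(-5 + 2*8))*59 = (27/(-5 + 16))*59 = (27/11)*59 = 1593/11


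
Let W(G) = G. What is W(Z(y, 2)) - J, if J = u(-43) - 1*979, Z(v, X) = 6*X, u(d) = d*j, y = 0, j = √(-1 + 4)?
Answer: 991 + 43*√3 ≈ 1065.5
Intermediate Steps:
j = √3 ≈ 1.7320
u(d) = d*√3
J = -979 - 43*√3 (J = -43*√3 - 1*979 = -43*√3 - 979 = -979 - 43*√3 ≈ -1053.5)
W(Z(y, 2)) - J = 6*2 - (-979 - 43*√3) = 12 + (979 + 43*√3) = 991 + 43*√3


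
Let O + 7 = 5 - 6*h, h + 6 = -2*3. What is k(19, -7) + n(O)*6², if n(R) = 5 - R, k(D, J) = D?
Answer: -2321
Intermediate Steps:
h = -12 (h = -6 - 2*3 = -6 - 6 = -12)
O = 70 (O = -7 + (5 - 6*(-12)) = -7 + (5 - 1*(-72)) = -7 + (5 + 72) = -7 + 77 = 70)
k(19, -7) + n(O)*6² = 19 + (5 - 1*70)*6² = 19 + (5 - 70)*36 = 19 - 65*36 = 19 - 2340 = -2321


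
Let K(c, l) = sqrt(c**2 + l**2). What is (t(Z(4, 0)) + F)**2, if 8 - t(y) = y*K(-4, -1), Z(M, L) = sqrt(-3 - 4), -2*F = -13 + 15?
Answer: (7 - I*sqrt(119))**2 ≈ -70.0 - 152.72*I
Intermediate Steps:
F = -1 (F = -(-13 + 15)/2 = -1/2*2 = -1)
Z(M, L) = I*sqrt(7) (Z(M, L) = sqrt(-7) = I*sqrt(7))
t(y) = 8 - y*sqrt(17) (t(y) = 8 - y*sqrt((-4)**2 + (-1)**2) = 8 - y*sqrt(16 + 1) = 8 - y*sqrt(17))
(t(Z(4, 0)) + F)**2 = ((8 - I*sqrt(7)*sqrt(17)) - 1)**2 = ((8 - I*sqrt(119)) - 1)**2 = (7 - I*sqrt(119))**2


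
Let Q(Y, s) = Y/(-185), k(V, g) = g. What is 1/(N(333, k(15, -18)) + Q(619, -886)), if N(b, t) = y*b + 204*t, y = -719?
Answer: -185/44973934 ≈ -4.1135e-6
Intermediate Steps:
Q(Y, s) = -Y/185 (Q(Y, s) = Y*(-1/185) = -Y/185)
N(b, t) = -719*b + 204*t
1/(N(333, k(15, -18)) + Q(619, -886)) = 1/((-719*333 + 204*(-18)) - 1/185*619) = 1/((-239427 - 3672) - 619/185) = 1/(-243099 - 619/185) = 1/(-44973934/185) = -185/44973934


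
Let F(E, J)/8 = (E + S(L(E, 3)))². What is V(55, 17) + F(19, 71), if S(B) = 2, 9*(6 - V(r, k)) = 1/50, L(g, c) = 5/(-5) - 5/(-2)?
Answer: 1590299/450 ≈ 3534.0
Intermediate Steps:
L(g, c) = 3/2 (L(g, c) = 5*(-⅕) - 5*(-½) = -1 + 5/2 = 3/2)
V(r, k) = 2699/450 (V(r, k) = 6 - ⅑/50 = 6 - ⅑*1/50 = 6 - 1/450 = 2699/450)
F(E, J) = 8*(2 + E)² (F(E, J) = 8*(E + 2)² = 8*(2 + E)²)
V(55, 17) + F(19, 71) = 2699/450 + 8*(2 + 19)² = 2699/450 + 8*21² = 2699/450 + 8*441 = 2699/450 + 3528 = 1590299/450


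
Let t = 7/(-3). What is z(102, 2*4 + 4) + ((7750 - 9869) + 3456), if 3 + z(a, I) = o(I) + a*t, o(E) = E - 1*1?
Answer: 1107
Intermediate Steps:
t = -7/3 (t = 7*(-1/3) = -7/3 ≈ -2.3333)
o(E) = -1 + E (o(E) = E - 1 = -1 + E)
z(a, I) = -4 + I - 7*a/3 (z(a, I) = -3 + ((-1 + I) + a*(-7/3)) = -3 + ((-1 + I) - 7*a/3) = -3 + (-1 + I - 7*a/3) = -4 + I - 7*a/3)
z(102, 2*4 + 4) + ((7750 - 9869) + 3456) = (-4 + (2*4 + 4) - 7/3*102) + ((7750 - 9869) + 3456) = (-4 + (8 + 4) - 238) + (-2119 + 3456) = (-4 + 12 - 238) + 1337 = -230 + 1337 = 1107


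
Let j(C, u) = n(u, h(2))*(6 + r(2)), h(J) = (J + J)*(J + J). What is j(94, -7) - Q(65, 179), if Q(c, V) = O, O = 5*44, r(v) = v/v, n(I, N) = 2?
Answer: -206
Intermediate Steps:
h(J) = 4*J**2 (h(J) = (2*J)*(2*J) = 4*J**2)
r(v) = 1
O = 220
Q(c, V) = 220
j(C, u) = 14 (j(C, u) = 2*(6 + 1) = 2*7 = 14)
j(94, -7) - Q(65, 179) = 14 - 1*220 = 14 - 220 = -206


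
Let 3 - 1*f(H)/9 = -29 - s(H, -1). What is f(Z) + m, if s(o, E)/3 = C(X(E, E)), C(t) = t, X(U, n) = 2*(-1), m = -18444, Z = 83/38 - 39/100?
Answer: -18210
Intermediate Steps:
Z = 3409/1900 (Z = 83*(1/38) - 39*1/100 = 83/38 - 39/100 = 3409/1900 ≈ 1.7942)
X(U, n) = -2
s(o, E) = -6 (s(o, E) = 3*(-2) = -6)
f(H) = 234 (f(H) = 27 - 9*(-29 - 1*(-6)) = 27 - 9*(-29 + 6) = 27 - 9*(-23) = 27 + 207 = 234)
f(Z) + m = 234 - 18444 = -18210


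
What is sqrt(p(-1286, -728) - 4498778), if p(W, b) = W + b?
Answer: 6*I*sqrt(125022) ≈ 2121.5*I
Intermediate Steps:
sqrt(p(-1286, -728) - 4498778) = sqrt((-1286 - 728) - 4498778) = sqrt(-2014 - 4498778) = sqrt(-4500792) = 6*I*sqrt(125022)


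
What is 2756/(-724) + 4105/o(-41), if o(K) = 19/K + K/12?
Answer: -366873761/345529 ≈ -1061.8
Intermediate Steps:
o(K) = 19/K + K/12 (o(K) = 19/K + K*(1/12) = 19/K + K/12)
2756/(-724) + 4105/o(-41) = 2756/(-724) + 4105/(19/(-41) + (1/12)*(-41)) = 2756*(-1/724) + 4105/(19*(-1/41) - 41/12) = -689/181 + 4105/(-19/41 - 41/12) = -689/181 + 4105/(-1909/492) = -689/181 + 4105*(-492/1909) = -689/181 - 2019660/1909 = -366873761/345529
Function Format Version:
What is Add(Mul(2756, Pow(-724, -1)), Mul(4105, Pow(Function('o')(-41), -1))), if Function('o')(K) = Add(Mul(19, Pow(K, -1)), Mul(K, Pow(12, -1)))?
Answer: Rational(-366873761, 345529) ≈ -1061.8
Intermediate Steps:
Function('o')(K) = Add(Mul(19, Pow(K, -1)), Mul(Rational(1, 12), K)) (Function('o')(K) = Add(Mul(19, Pow(K, -1)), Mul(K, Rational(1, 12))) = Add(Mul(19, Pow(K, -1)), Mul(Rational(1, 12), K)))
Add(Mul(2756, Pow(-724, -1)), Mul(4105, Pow(Function('o')(-41), -1))) = Add(Mul(2756, Pow(-724, -1)), Mul(4105, Pow(Add(Mul(19, Pow(-41, -1)), Mul(Rational(1, 12), -41)), -1))) = Add(Mul(2756, Rational(-1, 724)), Mul(4105, Pow(Add(Mul(19, Rational(-1, 41)), Rational(-41, 12)), -1))) = Add(Rational(-689, 181), Mul(4105, Pow(Add(Rational(-19, 41), Rational(-41, 12)), -1))) = Add(Rational(-689, 181), Mul(4105, Pow(Rational(-1909, 492), -1))) = Add(Rational(-689, 181), Mul(4105, Rational(-492, 1909))) = Add(Rational(-689, 181), Rational(-2019660, 1909)) = Rational(-366873761, 345529)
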